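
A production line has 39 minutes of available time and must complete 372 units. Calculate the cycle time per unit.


Formula: CT = Available Time / Number of Units
CT = 39 min / 372 units
CT = 0.1 min/unit

0.1 min/unit


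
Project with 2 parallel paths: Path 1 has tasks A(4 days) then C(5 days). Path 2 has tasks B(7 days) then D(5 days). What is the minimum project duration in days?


Path 1 = 4 + 5 = 9 days
Path 2 = 7 + 5 = 12 days
Duration = max(9, 12) = 12 days

12 days


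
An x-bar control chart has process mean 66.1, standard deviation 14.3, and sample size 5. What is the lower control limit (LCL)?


LCL = 66.1 - 3 * 14.3 / sqrt(5)

46.91


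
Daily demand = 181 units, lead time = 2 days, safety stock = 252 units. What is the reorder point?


Formula: ROP = (Daily Demand * Lead Time) + Safety Stock
Demand during lead time = 181 * 2 = 362 units
ROP = 362 + 252 = 614 units

614 units


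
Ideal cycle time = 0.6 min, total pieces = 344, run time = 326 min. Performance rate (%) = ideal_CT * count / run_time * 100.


Formula: Performance = (Ideal CT * Total Count) / Run Time * 100
Ideal output time = 0.6 * 344 = 206.4 min
Performance = 206.4 / 326 * 100 = 63.3%

63.3%


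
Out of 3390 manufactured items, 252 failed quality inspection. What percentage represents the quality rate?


Formula: Quality Rate = Good Pieces / Total Pieces * 100
Good pieces = 3390 - 252 = 3138
QR = 3138 / 3390 * 100 = 92.6%

92.6%


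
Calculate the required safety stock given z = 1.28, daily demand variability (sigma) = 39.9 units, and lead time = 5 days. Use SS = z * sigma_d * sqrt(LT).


Formula: SS = z * sigma_d * sqrt(LT)
sqrt(LT) = sqrt(5) = 2.2361
SS = 1.28 * 39.9 * 2.2361
SS = 114.2 units

114.2 units


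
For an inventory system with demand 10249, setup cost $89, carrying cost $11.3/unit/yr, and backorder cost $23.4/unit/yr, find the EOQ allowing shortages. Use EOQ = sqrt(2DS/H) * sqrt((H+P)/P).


Formula: EOQ* = sqrt(2DS/H) * sqrt((H+P)/P)
Base EOQ = sqrt(2*10249*89/11.3) = 401.8 units
Correction = sqrt((11.3+23.4)/23.4) = 1.21775
EOQ* = 401.8 * 1.21775 = 489.3 units

489.3 units


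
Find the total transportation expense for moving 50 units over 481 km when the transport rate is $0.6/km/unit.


TC = dist * cost * units = 481 * 0.6 * 50 = $14430.00

$14430.00


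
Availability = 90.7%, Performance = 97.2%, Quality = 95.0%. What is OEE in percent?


Formula: OEE = Availability * Performance * Quality / 10000
A * P = 90.7% * 97.2% / 100 = 88.16%
OEE = 88.16% * 95.0% / 100 = 83.8%

83.8%


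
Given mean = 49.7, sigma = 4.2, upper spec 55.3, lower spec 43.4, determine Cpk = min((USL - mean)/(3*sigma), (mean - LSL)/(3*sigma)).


Cpu = (55.3 - 49.7) / (3 * 4.2) = 0.44
Cpl = (49.7 - 43.4) / (3 * 4.2) = 0.5
Cpk = min(0.44, 0.5) = 0.44

0.44


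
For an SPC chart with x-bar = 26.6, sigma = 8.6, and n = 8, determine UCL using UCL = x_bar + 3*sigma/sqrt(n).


UCL = 26.6 + 3 * 8.6 / sqrt(8)

35.72


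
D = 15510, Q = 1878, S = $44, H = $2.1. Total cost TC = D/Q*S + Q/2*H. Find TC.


TC = 15510/1878 * 44 + 1878/2 * 2.1

$2335.29


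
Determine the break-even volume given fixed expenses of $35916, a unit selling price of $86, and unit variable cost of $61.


Formula: BEQ = Fixed Costs / (Price - Variable Cost)
Contribution margin = $86 - $61 = $25/unit
BEQ = ceil($35916 / $25/unit) = ceil(1436.64) = 1437 units

1437 units


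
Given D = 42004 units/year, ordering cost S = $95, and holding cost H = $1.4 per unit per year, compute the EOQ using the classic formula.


Formula: EOQ = sqrt(2 * D * S / H)
Numerator: 2 * 42004 * 95 = 7980760
2DS/H = 7980760 / 1.4 = 5700542.9
EOQ = sqrt(5700542.9) = 2387.6 units

2387.6 units


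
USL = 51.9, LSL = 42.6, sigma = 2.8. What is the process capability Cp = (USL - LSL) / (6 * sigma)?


Cp = (51.9 - 42.6) / (6 * 2.8)

0.55


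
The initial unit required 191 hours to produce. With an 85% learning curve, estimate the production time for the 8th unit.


Formula: T_n = T_1 * (learning_rate)^(log2(n)) where learning_rate = rate/100
Doublings = log2(8) = 3
T_n = 191 * 0.85^3
T_n = 191 * 0.6141 = 117.3 hours

117.3 hours


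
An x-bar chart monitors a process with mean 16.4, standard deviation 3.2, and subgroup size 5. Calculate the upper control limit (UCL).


UCL = 16.4 + 3 * 3.2 / sqrt(5)

20.69


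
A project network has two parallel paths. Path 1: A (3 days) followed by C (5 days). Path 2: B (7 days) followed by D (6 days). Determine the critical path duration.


Path 1 = 3 + 5 = 8 days
Path 2 = 7 + 6 = 13 days
Duration = max(8, 13) = 13 days

13 days


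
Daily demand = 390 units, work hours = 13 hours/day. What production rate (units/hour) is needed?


Formula: Production Rate = Daily Demand / Available Hours
Rate = 390 units/day / 13 hours/day
Rate = 30.0 units/hour

30.0 units/hour


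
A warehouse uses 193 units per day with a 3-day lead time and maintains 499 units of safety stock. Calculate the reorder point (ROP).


Formula: ROP = (Daily Demand * Lead Time) + Safety Stock
Demand during lead time = 193 * 3 = 579 units
ROP = 579 + 499 = 1078 units

1078 units


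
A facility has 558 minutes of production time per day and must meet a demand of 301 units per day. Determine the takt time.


Formula: Takt Time = Available Production Time / Customer Demand
Takt = 558 min/day / 301 units/day
Takt = 1.85 min/unit

1.85 min/unit


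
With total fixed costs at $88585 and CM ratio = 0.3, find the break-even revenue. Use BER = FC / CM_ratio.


Formula: BER = Fixed Costs / Contribution Margin Ratio
BER = $88585 / 0.3
BER = $295283.33 (to the nearest cent)

$295283.33


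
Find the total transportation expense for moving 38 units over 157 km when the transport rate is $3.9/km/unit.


TC = dist * cost * units = 157 * 3.9 * 38 = $23267.40

$23267.40


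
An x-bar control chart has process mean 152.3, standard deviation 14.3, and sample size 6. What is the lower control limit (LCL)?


LCL = 152.3 - 3 * 14.3 / sqrt(6)

134.79


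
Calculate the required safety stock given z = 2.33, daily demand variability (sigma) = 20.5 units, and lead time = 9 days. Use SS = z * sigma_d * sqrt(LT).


Formula: SS = z * sigma_d * sqrt(LT)
sqrt(LT) = sqrt(9) = 3.0
SS = 2.33 * 20.5 * 3.0
SS = 143.3 units

143.3 units


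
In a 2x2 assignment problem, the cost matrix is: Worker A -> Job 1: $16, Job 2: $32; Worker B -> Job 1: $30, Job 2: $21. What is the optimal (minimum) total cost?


Option 1: A->1 + B->2 = $16 + $21 = $37
Option 2: A->2 + B->1 = $32 + $30 = $62
Min cost = min($37, $62) = $37

$37


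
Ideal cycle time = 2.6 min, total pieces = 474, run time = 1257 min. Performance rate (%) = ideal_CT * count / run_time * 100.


Formula: Performance = (Ideal CT * Total Count) / Run Time * 100
Ideal output time = 2.6 * 474 = 1232.4 min
Performance = 1232.4 / 1257 * 100 = 98.0%

98.0%


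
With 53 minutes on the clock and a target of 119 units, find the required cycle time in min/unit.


Formula: CT = Available Time / Number of Units
CT = 53 min / 119 units
CT = 0.45 min/unit

0.45 min/unit


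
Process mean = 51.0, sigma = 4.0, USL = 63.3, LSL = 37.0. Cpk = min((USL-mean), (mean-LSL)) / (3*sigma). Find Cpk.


Cpu = (63.3 - 51.0) / (3 * 4.0) = 1.03
Cpl = (51.0 - 37.0) / (3 * 4.0) = 1.17
Cpk = min(1.03, 1.17) = 1.03

1.03


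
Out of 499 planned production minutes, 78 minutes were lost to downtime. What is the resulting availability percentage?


Formula: Availability = (Planned Time - Downtime) / Planned Time * 100
Uptime = 499 - 78 = 421 min
Availability = 421 / 499 * 100 = 84.4%

84.4%


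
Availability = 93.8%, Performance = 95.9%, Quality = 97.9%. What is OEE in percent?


Formula: OEE = Availability * Performance * Quality / 10000
A * P = 93.8% * 95.9% / 100 = 89.95%
OEE = 89.95% * 97.9% / 100 = 88.1%

88.1%


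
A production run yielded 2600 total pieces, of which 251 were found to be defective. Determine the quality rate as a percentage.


Formula: Quality Rate = Good Pieces / Total Pieces * 100
Good pieces = 2600 - 251 = 2349
QR = 2349 / 2600 * 100 = 90.3%

90.3%


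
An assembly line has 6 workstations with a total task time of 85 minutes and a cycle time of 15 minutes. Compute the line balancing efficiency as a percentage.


Formula: Efficiency = Sum of Task Times / (N_stations * CT) * 100
Total station capacity = 6 stations * 15 min = 90 min
Efficiency = 85 / 90 * 100 = 94.4%

94.4%


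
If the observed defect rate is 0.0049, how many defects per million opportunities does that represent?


DPMO = defect_rate * 1000000 = 0.0049 * 1000000

4900


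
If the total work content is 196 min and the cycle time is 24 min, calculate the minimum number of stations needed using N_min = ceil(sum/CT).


Formula: N_min = ceil(Sum of Task Times / Cycle Time)
N_min = ceil(196 min / 24 min) = ceil(8.1667)
N_min = 9 stations

9


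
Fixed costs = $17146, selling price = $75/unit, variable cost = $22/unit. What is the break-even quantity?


Formula: BEQ = Fixed Costs / (Price - Variable Cost)
Contribution margin = $75 - $22 = $53/unit
BEQ = ceil($17146 / $53/unit) = ceil(323.51) = 324 units

324 units


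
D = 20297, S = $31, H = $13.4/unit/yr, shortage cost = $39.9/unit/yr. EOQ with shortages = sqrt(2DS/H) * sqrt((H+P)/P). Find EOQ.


Formula: EOQ* = sqrt(2DS/H) * sqrt((H+P)/P)
Base EOQ = sqrt(2*20297*31/13.4) = 306.45 units
Correction = sqrt((13.4+39.9)/39.9) = 1.15579
EOQ* = 306.45 * 1.15579 = 354.2 units

354.2 units


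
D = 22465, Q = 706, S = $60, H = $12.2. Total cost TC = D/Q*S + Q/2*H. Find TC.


TC = 22465/706 * 60 + 706/2 * 12.2

$6215.81


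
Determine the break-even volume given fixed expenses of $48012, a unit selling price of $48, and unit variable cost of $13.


Formula: BEQ = Fixed Costs / (Price - Variable Cost)
Contribution margin = $48 - $13 = $35/unit
BEQ = ceil($48012 / $35/unit) = ceil(1371.77) = 1372 units

1372 units


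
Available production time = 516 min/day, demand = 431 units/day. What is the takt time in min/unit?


Formula: Takt Time = Available Production Time / Customer Demand
Takt = 516 min/day / 431 units/day
Takt = 1.2 min/unit

1.2 min/unit


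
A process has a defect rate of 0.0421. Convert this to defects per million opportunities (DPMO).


DPMO = defect_rate * 1000000 = 0.0421 * 1000000

42100


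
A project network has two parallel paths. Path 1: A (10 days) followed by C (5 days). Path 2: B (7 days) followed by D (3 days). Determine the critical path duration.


Path 1 = 10 + 5 = 15 days
Path 2 = 7 + 3 = 10 days
Duration = max(15, 10) = 15 days

15 days


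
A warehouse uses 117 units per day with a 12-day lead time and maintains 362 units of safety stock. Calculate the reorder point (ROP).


Formula: ROP = (Daily Demand * Lead Time) + Safety Stock
Demand during lead time = 117 * 12 = 1404 units
ROP = 1404 + 362 = 1766 units

1766 units


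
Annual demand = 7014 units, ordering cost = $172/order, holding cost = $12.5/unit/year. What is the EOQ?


Formula: EOQ = sqrt(2 * D * S / H)
Numerator: 2 * 7014 * 172 = 2412816
2DS/H = 2412816 / 12.5 = 193025.3
EOQ = sqrt(193025.3) = 439.3 units

439.3 units


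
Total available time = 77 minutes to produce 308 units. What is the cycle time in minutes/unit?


Formula: CT = Available Time / Number of Units
CT = 77 min / 308 units
CT = 0.25 min/unit

0.25 min/unit


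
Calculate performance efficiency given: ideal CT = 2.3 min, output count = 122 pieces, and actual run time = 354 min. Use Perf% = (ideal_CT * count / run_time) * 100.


Formula: Performance = (Ideal CT * Total Count) / Run Time * 100
Ideal output time = 2.3 * 122 = 280.6 min
Performance = 280.6 / 354 * 100 = 79.3%

79.3%


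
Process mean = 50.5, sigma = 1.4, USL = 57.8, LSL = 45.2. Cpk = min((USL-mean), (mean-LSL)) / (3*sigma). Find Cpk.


Cpu = (57.8 - 50.5) / (3 * 1.4) = 1.74
Cpl = (50.5 - 45.2) / (3 * 1.4) = 1.26
Cpk = min(1.74, 1.26) = 1.26

1.26


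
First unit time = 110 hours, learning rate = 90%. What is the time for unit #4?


Formula: T_n = T_1 * (learning_rate)^(log2(n)) where learning_rate = rate/100
Doublings = log2(4) = 2
T_n = 110 * 0.9^2
T_n = 110 * 0.81 = 89.1 hours

89.1 hours


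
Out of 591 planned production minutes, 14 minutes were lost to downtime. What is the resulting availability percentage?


Formula: Availability = (Planned Time - Downtime) / Planned Time * 100
Uptime = 591 - 14 = 577 min
Availability = 577 / 591 * 100 = 97.6%

97.6%


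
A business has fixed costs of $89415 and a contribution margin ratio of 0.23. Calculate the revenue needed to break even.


Formula: BER = Fixed Costs / Contribution Margin Ratio
BER = $89415 / 0.23
BER = $388760.87 (to the nearest cent)

$388760.87


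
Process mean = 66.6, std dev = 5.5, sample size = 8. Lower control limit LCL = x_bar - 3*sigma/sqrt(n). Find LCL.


LCL = 66.6 - 3 * 5.5 / sqrt(8)

60.77


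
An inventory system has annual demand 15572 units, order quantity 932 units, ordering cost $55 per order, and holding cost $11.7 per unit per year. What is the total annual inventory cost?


TC = 15572/932 * 55 + 932/2 * 11.7

$6371.15


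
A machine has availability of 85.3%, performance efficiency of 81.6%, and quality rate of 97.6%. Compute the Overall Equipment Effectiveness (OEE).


Formula: OEE = Availability * Performance * Quality / 10000
A * P = 85.3% * 81.6% / 100 = 69.6%
OEE = 69.6% * 97.6% / 100 = 67.9%

67.9%


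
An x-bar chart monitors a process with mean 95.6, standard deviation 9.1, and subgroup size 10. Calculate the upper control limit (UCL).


UCL = 95.6 + 3 * 9.1 / sqrt(10)

104.23


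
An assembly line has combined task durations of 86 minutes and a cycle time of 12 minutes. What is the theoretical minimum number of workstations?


Formula: N_min = ceil(Sum of Task Times / Cycle Time)
N_min = ceil(86 min / 12 min) = ceil(7.1667)
N_min = 8 stations

8


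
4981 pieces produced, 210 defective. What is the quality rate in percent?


Formula: Quality Rate = Good Pieces / Total Pieces * 100
Good pieces = 4981 - 210 = 4771
QR = 4771 / 4981 * 100 = 95.8%

95.8%


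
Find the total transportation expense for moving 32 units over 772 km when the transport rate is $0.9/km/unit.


TC = dist * cost * units = 772 * 0.9 * 32 = $22233.60

$22233.60


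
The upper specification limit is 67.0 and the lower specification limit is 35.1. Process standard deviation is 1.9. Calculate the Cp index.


Cp = (67.0 - 35.1) / (6 * 1.9)

2.8


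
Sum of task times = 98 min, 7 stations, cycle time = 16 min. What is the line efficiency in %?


Formula: Efficiency = Sum of Task Times / (N_stations * CT) * 100
Total station capacity = 7 stations * 16 min = 112 min
Efficiency = 98 / 112 * 100 = 87.5%

87.5%


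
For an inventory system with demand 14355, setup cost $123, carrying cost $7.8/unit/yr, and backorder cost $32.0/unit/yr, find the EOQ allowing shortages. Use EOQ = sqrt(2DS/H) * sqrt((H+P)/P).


Formula: EOQ* = sqrt(2DS/H) * sqrt((H+P)/P)
Base EOQ = sqrt(2*14355*123/7.8) = 672.86 units
Correction = sqrt((7.8+32.0)/32.0) = 1.11524
EOQ* = 672.86 * 1.11524 = 750.4 units

750.4 units


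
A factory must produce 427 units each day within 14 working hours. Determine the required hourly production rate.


Formula: Production Rate = Daily Demand / Available Hours
Rate = 427 units/day / 14 hours/day
Rate = 30.5 units/hour

30.5 units/hour


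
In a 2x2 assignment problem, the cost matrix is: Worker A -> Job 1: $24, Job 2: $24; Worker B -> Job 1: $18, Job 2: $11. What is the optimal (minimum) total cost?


Option 1: A->1 + B->2 = $24 + $11 = $35
Option 2: A->2 + B->1 = $24 + $18 = $42
Min cost = min($35, $42) = $35

$35


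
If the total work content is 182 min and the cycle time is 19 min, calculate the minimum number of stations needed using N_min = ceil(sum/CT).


Formula: N_min = ceil(Sum of Task Times / Cycle Time)
N_min = ceil(182 min / 19 min) = ceil(9.5789)
N_min = 10 stations

10


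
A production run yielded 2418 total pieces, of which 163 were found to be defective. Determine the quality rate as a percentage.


Formula: Quality Rate = Good Pieces / Total Pieces * 100
Good pieces = 2418 - 163 = 2255
QR = 2255 / 2418 * 100 = 93.3%

93.3%


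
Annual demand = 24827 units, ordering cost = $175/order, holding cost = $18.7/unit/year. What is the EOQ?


Formula: EOQ = sqrt(2 * D * S / H)
Numerator: 2 * 24827 * 175 = 8689450
2DS/H = 8689450 / 18.7 = 464676.5
EOQ = sqrt(464676.5) = 681.7 units

681.7 units


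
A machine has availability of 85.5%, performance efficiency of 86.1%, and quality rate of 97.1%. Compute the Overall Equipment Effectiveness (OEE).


Formula: OEE = Availability * Performance * Quality / 10000
A * P = 85.5% * 86.1% / 100 = 73.62%
OEE = 73.62% * 97.1% / 100 = 71.5%

71.5%


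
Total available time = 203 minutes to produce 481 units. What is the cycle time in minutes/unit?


Formula: CT = Available Time / Number of Units
CT = 203 min / 481 units
CT = 0.42 min/unit

0.42 min/unit


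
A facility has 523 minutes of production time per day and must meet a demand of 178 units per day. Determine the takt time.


Formula: Takt Time = Available Production Time / Customer Demand
Takt = 523 min/day / 178 units/day
Takt = 2.94 min/unit

2.94 min/unit


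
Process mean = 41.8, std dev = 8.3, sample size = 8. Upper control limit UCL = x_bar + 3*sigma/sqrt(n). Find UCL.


UCL = 41.8 + 3 * 8.3 / sqrt(8)

50.6


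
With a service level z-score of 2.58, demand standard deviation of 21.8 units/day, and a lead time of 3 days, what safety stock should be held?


Formula: SS = z * sigma_d * sqrt(LT)
sqrt(LT) = sqrt(3) = 1.7321
SS = 2.58 * 21.8 * 1.7321
SS = 97.4 units

97.4 units


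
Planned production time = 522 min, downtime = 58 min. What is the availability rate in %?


Formula: Availability = (Planned Time - Downtime) / Planned Time * 100
Uptime = 522 - 58 = 464 min
Availability = 464 / 522 * 100 = 88.9%

88.9%


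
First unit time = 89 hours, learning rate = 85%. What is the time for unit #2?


Formula: T_n = T_1 * (learning_rate)^(log2(n)) where learning_rate = rate/100
Doublings = log2(2) = 1
T_n = 89 * 0.85^1
T_n = 89 * 0.85 = 75.7 hours

75.7 hours


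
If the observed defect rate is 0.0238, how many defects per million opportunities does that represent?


DPMO = defect_rate * 1000000 = 0.0238 * 1000000

23800


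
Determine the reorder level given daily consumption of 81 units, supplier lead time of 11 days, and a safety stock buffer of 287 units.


Formula: ROP = (Daily Demand * Lead Time) + Safety Stock
Demand during lead time = 81 * 11 = 891 units
ROP = 891 + 287 = 1178 units

1178 units


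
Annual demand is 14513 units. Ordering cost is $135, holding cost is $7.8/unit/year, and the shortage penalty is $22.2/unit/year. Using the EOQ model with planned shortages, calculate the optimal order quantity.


Formula: EOQ* = sqrt(2DS/H) * sqrt((H+P)/P)
Base EOQ = sqrt(2*14513*135/7.8) = 708.78 units
Correction = sqrt((7.8+22.2)/22.2) = 1.16248
EOQ* = 708.78 * 1.16248 = 823.9 units

823.9 units


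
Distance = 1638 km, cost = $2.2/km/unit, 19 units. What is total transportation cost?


TC = dist * cost * units = 1638 * 2.2 * 19 = $68468.40

$68468.40


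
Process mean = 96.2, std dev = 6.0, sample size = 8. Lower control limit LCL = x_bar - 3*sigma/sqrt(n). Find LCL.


LCL = 96.2 - 3 * 6.0 / sqrt(8)

89.84


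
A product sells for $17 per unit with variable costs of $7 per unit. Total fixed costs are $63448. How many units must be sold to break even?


Formula: BEQ = Fixed Costs / (Price - Variable Cost)
Contribution margin = $17 - $7 = $10/unit
BEQ = ceil($63448 / $10/unit) = ceil(6344.8) = 6345 units

6345 units


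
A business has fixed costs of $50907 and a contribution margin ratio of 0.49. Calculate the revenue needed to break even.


Formula: BER = Fixed Costs / Contribution Margin Ratio
BER = $50907 / 0.49
BER = $103891.84 (to the nearest cent)

$103891.84


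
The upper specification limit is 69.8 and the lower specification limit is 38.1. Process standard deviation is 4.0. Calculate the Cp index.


Cp = (69.8 - 38.1) / (6 * 4.0)

1.32


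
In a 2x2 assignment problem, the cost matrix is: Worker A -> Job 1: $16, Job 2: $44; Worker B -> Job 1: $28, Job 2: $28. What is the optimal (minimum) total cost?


Option 1: A->1 + B->2 = $16 + $28 = $44
Option 2: A->2 + B->1 = $44 + $28 = $72
Min cost = min($44, $72) = $44

$44


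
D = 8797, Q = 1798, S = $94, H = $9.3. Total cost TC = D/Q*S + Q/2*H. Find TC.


TC = 8797/1798 * 94 + 1798/2 * 9.3

$8820.61


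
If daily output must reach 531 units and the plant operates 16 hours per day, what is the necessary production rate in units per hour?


Formula: Production Rate = Daily Demand / Available Hours
Rate = 531 units/day / 16 hours/day
Rate = 33.2 units/hour

33.2 units/hour


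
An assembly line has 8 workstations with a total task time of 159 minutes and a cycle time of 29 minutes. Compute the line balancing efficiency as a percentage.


Formula: Efficiency = Sum of Task Times / (N_stations * CT) * 100
Total station capacity = 8 stations * 29 min = 232 min
Efficiency = 159 / 232 * 100 = 68.5%

68.5%


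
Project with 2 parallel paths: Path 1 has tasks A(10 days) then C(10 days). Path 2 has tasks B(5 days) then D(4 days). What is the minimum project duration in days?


Path 1 = 10 + 10 = 20 days
Path 2 = 5 + 4 = 9 days
Duration = max(20, 9) = 20 days

20 days


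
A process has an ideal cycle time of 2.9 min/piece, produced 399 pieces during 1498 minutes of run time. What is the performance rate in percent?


Formula: Performance = (Ideal CT * Total Count) / Run Time * 100
Ideal output time = 2.9 * 399 = 1157.1 min
Performance = 1157.1 / 1498 * 100 = 77.2%

77.2%


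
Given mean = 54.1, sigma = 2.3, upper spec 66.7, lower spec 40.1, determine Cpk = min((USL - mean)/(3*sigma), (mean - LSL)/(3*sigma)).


Cpu = (66.7 - 54.1) / (3 * 2.3) = 1.83
Cpl = (54.1 - 40.1) / (3 * 2.3) = 2.03
Cpk = min(1.83, 2.03) = 1.83

1.83


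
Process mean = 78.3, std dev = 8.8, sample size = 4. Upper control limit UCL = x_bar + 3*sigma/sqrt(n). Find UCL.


UCL = 78.3 + 3 * 8.8 / sqrt(4)

91.5


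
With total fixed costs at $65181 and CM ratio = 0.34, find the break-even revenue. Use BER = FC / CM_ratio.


Formula: BER = Fixed Costs / Contribution Margin Ratio
BER = $65181 / 0.34
BER = $191708.82 (to the nearest cent)

$191708.82


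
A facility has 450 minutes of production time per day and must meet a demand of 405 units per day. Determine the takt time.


Formula: Takt Time = Available Production Time / Customer Demand
Takt = 450 min/day / 405 units/day
Takt = 1.11 min/unit

1.11 min/unit


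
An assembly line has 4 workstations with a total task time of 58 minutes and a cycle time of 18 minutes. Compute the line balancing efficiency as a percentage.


Formula: Efficiency = Sum of Task Times / (N_stations * CT) * 100
Total station capacity = 4 stations * 18 min = 72 min
Efficiency = 58 / 72 * 100 = 80.6%

80.6%


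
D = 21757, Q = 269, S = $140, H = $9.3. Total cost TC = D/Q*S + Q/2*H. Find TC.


TC = 21757/269 * 140 + 269/2 * 9.3

$12574.20


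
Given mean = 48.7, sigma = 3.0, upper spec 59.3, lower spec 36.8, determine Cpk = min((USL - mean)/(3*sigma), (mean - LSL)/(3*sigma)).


Cpu = (59.3 - 48.7) / (3 * 3.0) = 1.18
Cpl = (48.7 - 36.8) / (3 * 3.0) = 1.32
Cpk = min(1.18, 1.32) = 1.18

1.18


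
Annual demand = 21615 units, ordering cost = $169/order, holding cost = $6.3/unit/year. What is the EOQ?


Formula: EOQ = sqrt(2 * D * S / H)
Numerator: 2 * 21615 * 169 = 7305870
2DS/H = 7305870 / 6.3 = 1159661.9
EOQ = sqrt(1159661.9) = 1076.9 units

1076.9 units


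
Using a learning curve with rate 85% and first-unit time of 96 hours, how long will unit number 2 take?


Formula: T_n = T_1 * (learning_rate)^(log2(n)) where learning_rate = rate/100
Doublings = log2(2) = 1
T_n = 96 * 0.85^1
T_n = 96 * 0.85 = 81.6 hours

81.6 hours


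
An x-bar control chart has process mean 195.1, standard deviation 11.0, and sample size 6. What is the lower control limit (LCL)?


LCL = 195.1 - 3 * 11.0 / sqrt(6)

181.63


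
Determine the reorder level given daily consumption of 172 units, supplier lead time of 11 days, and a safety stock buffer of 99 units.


Formula: ROP = (Daily Demand * Lead Time) + Safety Stock
Demand during lead time = 172 * 11 = 1892 units
ROP = 1892 + 99 = 1991 units

1991 units


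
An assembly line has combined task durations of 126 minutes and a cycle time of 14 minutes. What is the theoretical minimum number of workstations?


Formula: N_min = ceil(Sum of Task Times / Cycle Time)
N_min = ceil(126 min / 14 min) = ceil(9.0)
N_min = 9 stations

9


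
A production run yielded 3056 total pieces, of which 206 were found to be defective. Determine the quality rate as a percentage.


Formula: Quality Rate = Good Pieces / Total Pieces * 100
Good pieces = 3056 - 206 = 2850
QR = 2850 / 3056 * 100 = 93.3%

93.3%


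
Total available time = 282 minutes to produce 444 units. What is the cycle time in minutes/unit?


Formula: CT = Available Time / Number of Units
CT = 282 min / 444 units
CT = 0.64 min/unit

0.64 min/unit


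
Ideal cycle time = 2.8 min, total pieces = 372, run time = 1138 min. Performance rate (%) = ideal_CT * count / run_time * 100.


Formula: Performance = (Ideal CT * Total Count) / Run Time * 100
Ideal output time = 2.8 * 372 = 1041.6 min
Performance = 1041.6 / 1138 * 100 = 91.5%

91.5%


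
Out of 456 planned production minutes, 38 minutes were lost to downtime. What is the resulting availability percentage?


Formula: Availability = (Planned Time - Downtime) / Planned Time * 100
Uptime = 456 - 38 = 418 min
Availability = 418 / 456 * 100 = 91.7%

91.7%


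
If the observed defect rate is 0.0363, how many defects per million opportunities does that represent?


DPMO = defect_rate * 1000000 = 0.0363 * 1000000

36300


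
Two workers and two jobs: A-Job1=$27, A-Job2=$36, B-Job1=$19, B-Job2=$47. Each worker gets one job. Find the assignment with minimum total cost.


Option 1: A->1 + B->2 = $27 + $47 = $74
Option 2: A->2 + B->1 = $36 + $19 = $55
Min cost = min($74, $55) = $55

$55


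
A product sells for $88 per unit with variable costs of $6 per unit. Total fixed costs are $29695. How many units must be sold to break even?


Formula: BEQ = Fixed Costs / (Price - Variable Cost)
Contribution margin = $88 - $6 = $82/unit
BEQ = ceil($29695 / $82/unit) = ceil(362.13) = 363 units

363 units


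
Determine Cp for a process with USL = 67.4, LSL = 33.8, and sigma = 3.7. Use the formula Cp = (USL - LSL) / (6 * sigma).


Cp = (67.4 - 33.8) / (6 * 3.7)

1.51


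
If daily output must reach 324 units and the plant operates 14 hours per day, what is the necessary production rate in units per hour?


Formula: Production Rate = Daily Demand / Available Hours
Rate = 324 units/day / 14 hours/day
Rate = 23.1 units/hour

23.1 units/hour


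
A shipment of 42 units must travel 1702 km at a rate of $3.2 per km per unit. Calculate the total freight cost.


TC = dist * cost * units = 1702 * 3.2 * 42 = $228748.80

$228748.80


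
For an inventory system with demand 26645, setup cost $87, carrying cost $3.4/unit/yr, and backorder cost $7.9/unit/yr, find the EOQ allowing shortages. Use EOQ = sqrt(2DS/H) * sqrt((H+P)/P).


Formula: EOQ* = sqrt(2DS/H) * sqrt((H+P)/P)
Base EOQ = sqrt(2*26645*87/3.4) = 1167.73 units
Correction = sqrt((3.4+7.9)/7.9) = 1.19598
EOQ* = 1167.73 * 1.19598 = 1396.6 units

1396.6 units


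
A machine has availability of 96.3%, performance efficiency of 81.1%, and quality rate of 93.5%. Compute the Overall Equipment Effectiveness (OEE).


Formula: OEE = Availability * Performance * Quality / 10000
A * P = 96.3% * 81.1% / 100 = 78.1%
OEE = 78.1% * 93.5% / 100 = 73.0%

73.0%


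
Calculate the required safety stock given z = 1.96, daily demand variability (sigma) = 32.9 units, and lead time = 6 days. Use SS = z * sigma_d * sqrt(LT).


Formula: SS = z * sigma_d * sqrt(LT)
sqrt(LT) = sqrt(6) = 2.4495
SS = 1.96 * 32.9 * 2.4495
SS = 158.0 units

158.0 units


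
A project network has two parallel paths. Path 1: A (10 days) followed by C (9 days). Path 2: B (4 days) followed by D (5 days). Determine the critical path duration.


Path 1 = 10 + 9 = 19 days
Path 2 = 4 + 5 = 9 days
Duration = max(19, 9) = 19 days

19 days


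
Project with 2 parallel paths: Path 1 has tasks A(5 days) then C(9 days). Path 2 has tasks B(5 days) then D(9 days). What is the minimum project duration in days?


Path 1 = 5 + 9 = 14 days
Path 2 = 5 + 9 = 14 days
Duration = max(14, 14) = 14 days

14 days


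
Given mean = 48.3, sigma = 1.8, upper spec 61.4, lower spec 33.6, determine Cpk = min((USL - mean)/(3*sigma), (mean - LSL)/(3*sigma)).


Cpu = (61.4 - 48.3) / (3 * 1.8) = 2.43
Cpl = (48.3 - 33.6) / (3 * 1.8) = 2.72
Cpk = min(2.43, 2.72) = 2.43

2.43


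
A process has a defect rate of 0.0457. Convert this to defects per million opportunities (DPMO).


DPMO = defect_rate * 1000000 = 0.0457 * 1000000

45700


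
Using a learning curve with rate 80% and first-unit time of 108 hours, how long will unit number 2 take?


Formula: T_n = T_1 * (learning_rate)^(log2(n)) where learning_rate = rate/100
Doublings = log2(2) = 1
T_n = 108 * 0.8^1
T_n = 108 * 0.8 = 86.4 hours

86.4 hours


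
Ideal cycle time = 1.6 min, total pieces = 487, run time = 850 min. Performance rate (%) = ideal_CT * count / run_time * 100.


Formula: Performance = (Ideal CT * Total Count) / Run Time * 100
Ideal output time = 1.6 * 487 = 779.2 min
Performance = 779.2 / 850 * 100 = 91.7%

91.7%


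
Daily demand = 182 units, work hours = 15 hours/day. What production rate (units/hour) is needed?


Formula: Production Rate = Daily Demand / Available Hours
Rate = 182 units/day / 15 hours/day
Rate = 12.1 units/hour

12.1 units/hour


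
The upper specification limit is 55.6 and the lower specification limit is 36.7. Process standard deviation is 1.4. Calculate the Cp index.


Cp = (55.6 - 36.7) / (6 * 1.4)

2.25


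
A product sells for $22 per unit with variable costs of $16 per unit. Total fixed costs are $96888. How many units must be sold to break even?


Formula: BEQ = Fixed Costs / (Price - Variable Cost)
Contribution margin = $22 - $16 = $6/unit
BEQ = ceil($96888 / $6/unit) = ceil(16148.0) = 16148 units

16148 units


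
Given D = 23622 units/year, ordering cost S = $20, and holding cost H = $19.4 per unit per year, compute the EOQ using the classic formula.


Formula: EOQ = sqrt(2 * D * S / H)
Numerator: 2 * 23622 * 20 = 944880
2DS/H = 944880 / 19.4 = 48705.2
EOQ = sqrt(48705.2) = 220.7 units

220.7 units


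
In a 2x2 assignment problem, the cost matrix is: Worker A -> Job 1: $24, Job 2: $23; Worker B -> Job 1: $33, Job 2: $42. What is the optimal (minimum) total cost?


Option 1: A->1 + B->2 = $24 + $42 = $66
Option 2: A->2 + B->1 = $23 + $33 = $56
Min cost = min($66, $56) = $56

$56


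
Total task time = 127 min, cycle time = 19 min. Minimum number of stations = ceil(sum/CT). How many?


Formula: N_min = ceil(Sum of Task Times / Cycle Time)
N_min = ceil(127 min / 19 min) = ceil(6.6842)
N_min = 7 stations

7


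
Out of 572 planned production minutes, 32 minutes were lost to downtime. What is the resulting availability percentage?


Formula: Availability = (Planned Time - Downtime) / Planned Time * 100
Uptime = 572 - 32 = 540 min
Availability = 540 / 572 * 100 = 94.4%

94.4%


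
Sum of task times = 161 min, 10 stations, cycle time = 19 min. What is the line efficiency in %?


Formula: Efficiency = Sum of Task Times / (N_stations * CT) * 100
Total station capacity = 10 stations * 19 min = 190 min
Efficiency = 161 / 190 * 100 = 84.7%

84.7%


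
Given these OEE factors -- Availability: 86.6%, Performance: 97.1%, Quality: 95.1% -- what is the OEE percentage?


Formula: OEE = Availability * Performance * Quality / 10000
A * P = 86.6% * 97.1% / 100 = 84.09%
OEE = 84.09% * 95.1% / 100 = 80.0%

80.0%


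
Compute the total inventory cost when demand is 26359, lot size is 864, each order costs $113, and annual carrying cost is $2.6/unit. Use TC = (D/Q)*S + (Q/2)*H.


TC = 26359/864 * 113 + 864/2 * 2.6

$4570.62


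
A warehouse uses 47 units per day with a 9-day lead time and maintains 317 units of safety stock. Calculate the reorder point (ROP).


Formula: ROP = (Daily Demand * Lead Time) + Safety Stock
Demand during lead time = 47 * 9 = 423 units
ROP = 423 + 317 = 740 units

740 units


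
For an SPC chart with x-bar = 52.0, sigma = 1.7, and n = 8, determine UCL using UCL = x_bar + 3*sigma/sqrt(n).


UCL = 52.0 + 3 * 1.7 / sqrt(8)

53.8


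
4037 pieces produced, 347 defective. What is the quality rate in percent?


Formula: Quality Rate = Good Pieces / Total Pieces * 100
Good pieces = 4037 - 347 = 3690
QR = 3690 / 4037 * 100 = 91.4%

91.4%


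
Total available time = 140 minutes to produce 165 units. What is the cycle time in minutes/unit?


Formula: CT = Available Time / Number of Units
CT = 140 min / 165 units
CT = 0.85 min/unit

0.85 min/unit


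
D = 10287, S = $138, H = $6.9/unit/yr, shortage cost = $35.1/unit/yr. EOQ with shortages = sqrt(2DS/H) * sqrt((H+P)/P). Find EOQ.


Formula: EOQ* = sqrt(2DS/H) * sqrt((H+P)/P)
Base EOQ = sqrt(2*10287*138/6.9) = 641.47 units
Correction = sqrt((6.9+35.1)/35.1) = 1.09388
EOQ* = 641.47 * 1.09388 = 701.7 units

701.7 units


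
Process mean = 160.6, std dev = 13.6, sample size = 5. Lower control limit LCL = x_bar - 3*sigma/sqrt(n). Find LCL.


LCL = 160.6 - 3 * 13.6 / sqrt(5)

142.35


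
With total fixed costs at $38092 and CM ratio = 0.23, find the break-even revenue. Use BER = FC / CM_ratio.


Formula: BER = Fixed Costs / Contribution Margin Ratio
BER = $38092 / 0.23
BER = $165617.39 (to the nearest cent)

$165617.39


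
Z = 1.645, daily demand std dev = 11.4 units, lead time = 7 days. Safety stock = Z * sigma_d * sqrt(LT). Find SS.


Formula: SS = z * sigma_d * sqrt(LT)
sqrt(LT) = sqrt(7) = 2.6458
SS = 1.645 * 11.4 * 2.6458
SS = 49.6 units

49.6 units


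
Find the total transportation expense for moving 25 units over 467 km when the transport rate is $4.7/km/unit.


TC = dist * cost * units = 467 * 4.7 * 25 = $54872.50

$54872.50


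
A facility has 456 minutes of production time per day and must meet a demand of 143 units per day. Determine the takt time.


Formula: Takt Time = Available Production Time / Customer Demand
Takt = 456 min/day / 143 units/day
Takt = 3.19 min/unit

3.19 min/unit


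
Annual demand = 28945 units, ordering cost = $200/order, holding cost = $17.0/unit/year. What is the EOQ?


Formula: EOQ = sqrt(2 * D * S / H)
Numerator: 2 * 28945 * 200 = 11578000
2DS/H = 11578000 / 17.0 = 681058.8
EOQ = sqrt(681058.8) = 825.3 units

825.3 units


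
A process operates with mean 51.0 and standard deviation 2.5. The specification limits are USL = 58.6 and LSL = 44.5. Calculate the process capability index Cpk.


Cpu = (58.6 - 51.0) / (3 * 2.5) = 1.01
Cpl = (51.0 - 44.5) / (3 * 2.5) = 0.87
Cpk = min(1.01, 0.87) = 0.87

0.87


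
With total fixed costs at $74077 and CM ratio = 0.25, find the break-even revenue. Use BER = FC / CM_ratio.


Formula: BER = Fixed Costs / Contribution Margin Ratio
BER = $74077 / 0.25
BER = $296308.00 (to the nearest cent)

$296308.00


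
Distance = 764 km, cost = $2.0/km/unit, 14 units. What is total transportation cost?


TC = dist * cost * units = 764 * 2.0 * 14 = $21392.00

$21392.00


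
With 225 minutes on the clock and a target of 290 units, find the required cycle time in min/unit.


Formula: CT = Available Time / Number of Units
CT = 225 min / 290 units
CT = 0.78 min/unit

0.78 min/unit


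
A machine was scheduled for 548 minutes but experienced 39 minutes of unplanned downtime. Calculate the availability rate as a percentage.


Formula: Availability = (Planned Time - Downtime) / Planned Time * 100
Uptime = 548 - 39 = 509 min
Availability = 509 / 548 * 100 = 92.9%

92.9%


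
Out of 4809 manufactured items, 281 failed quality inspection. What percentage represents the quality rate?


Formula: Quality Rate = Good Pieces / Total Pieces * 100
Good pieces = 4809 - 281 = 4528
QR = 4528 / 4809 * 100 = 94.2%

94.2%


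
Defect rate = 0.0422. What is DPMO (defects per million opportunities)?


DPMO = defect_rate * 1000000 = 0.0422 * 1000000

42200


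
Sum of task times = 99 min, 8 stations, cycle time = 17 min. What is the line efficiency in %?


Formula: Efficiency = Sum of Task Times / (N_stations * CT) * 100
Total station capacity = 8 stations * 17 min = 136 min
Efficiency = 99 / 136 * 100 = 72.8%

72.8%


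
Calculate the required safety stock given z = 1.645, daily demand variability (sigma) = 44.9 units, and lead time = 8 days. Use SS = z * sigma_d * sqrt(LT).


Formula: SS = z * sigma_d * sqrt(LT)
sqrt(LT) = sqrt(8) = 2.8284
SS = 1.645 * 44.9 * 2.8284
SS = 208.9 units

208.9 units


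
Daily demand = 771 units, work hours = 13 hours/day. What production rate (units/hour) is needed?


Formula: Production Rate = Daily Demand / Available Hours
Rate = 771 units/day / 13 hours/day
Rate = 59.3 units/hour

59.3 units/hour


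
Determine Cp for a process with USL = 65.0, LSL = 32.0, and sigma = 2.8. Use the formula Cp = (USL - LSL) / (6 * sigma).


Cp = (65.0 - 32.0) / (6 * 2.8)

1.96


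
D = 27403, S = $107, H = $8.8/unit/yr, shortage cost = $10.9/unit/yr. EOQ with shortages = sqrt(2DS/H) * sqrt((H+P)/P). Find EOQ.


Formula: EOQ* = sqrt(2DS/H) * sqrt((H+P)/P)
Base EOQ = sqrt(2*27403*107/8.8) = 816.33 units
Correction = sqrt((8.8+10.9)/10.9) = 1.34437
EOQ* = 816.33 * 1.34437 = 1097.4 units

1097.4 units


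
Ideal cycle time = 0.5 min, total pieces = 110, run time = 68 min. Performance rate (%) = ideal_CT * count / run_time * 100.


Formula: Performance = (Ideal CT * Total Count) / Run Time * 100
Ideal output time = 0.5 * 110 = 55.0 min
Performance = 55.0 / 68 * 100 = 80.9%

80.9%


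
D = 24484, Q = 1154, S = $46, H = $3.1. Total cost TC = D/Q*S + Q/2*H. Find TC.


TC = 24484/1154 * 46 + 1154/2 * 3.1

$2764.67


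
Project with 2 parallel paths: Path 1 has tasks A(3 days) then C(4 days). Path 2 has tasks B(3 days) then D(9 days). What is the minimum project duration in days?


Path 1 = 3 + 4 = 7 days
Path 2 = 3 + 9 = 12 days
Duration = max(7, 12) = 12 days

12 days


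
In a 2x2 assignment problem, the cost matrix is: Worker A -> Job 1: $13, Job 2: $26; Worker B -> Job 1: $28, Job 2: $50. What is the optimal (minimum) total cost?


Option 1: A->1 + B->2 = $13 + $50 = $63
Option 2: A->2 + B->1 = $26 + $28 = $54
Min cost = min($63, $54) = $54

$54


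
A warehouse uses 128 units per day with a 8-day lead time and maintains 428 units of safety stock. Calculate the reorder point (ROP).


Formula: ROP = (Daily Demand * Lead Time) + Safety Stock
Demand during lead time = 128 * 8 = 1024 units
ROP = 1024 + 428 = 1452 units

1452 units


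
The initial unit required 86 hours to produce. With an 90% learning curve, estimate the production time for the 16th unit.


Formula: T_n = T_1 * (learning_rate)^(log2(n)) where learning_rate = rate/100
Doublings = log2(16) = 4
T_n = 86 * 0.9^4
T_n = 86 * 0.6561 = 56.4 hours

56.4 hours


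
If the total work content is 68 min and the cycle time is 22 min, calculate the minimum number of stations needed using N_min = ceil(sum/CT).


Formula: N_min = ceil(Sum of Task Times / Cycle Time)
N_min = ceil(68 min / 22 min) = ceil(3.0909)
N_min = 4 stations

4
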